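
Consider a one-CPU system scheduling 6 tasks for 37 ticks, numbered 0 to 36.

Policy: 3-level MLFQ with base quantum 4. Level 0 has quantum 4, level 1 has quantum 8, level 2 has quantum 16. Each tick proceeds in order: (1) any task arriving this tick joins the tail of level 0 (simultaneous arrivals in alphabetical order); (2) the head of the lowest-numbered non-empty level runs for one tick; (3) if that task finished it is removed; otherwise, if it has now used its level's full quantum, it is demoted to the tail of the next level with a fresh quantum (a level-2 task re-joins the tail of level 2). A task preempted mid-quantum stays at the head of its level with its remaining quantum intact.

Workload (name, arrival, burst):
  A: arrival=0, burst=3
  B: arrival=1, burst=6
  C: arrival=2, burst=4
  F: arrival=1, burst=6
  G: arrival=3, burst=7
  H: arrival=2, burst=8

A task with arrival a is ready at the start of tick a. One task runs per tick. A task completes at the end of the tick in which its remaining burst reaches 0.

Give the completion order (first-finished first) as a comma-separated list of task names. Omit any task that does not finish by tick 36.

t=0: L0/L1/L2 = A/-/- → run A
t=1: L0/L1/L2 = ABF/-/- → run A
t=2: L0/L1/L2 = ABFCH/-/- → run A
t=3: L0/L1/L2 = BFCHG/-/- → run B
t=4: L0/L1/L2 = BFCHG/-/- → run B
t=5: L0/L1/L2 = BFCHG/-/- → run B
t=6: L0/L1/L2 = BFCHG/-/- → run B
t=7: L0/L1/L2 = FCHG/B/- → run F
t=8: L0/L1/L2 = FCHG/B/- → run F
t=9: L0/L1/L2 = FCHG/B/- → run F
t=10: L0/L1/L2 = FCHG/B/- → run F
t=11: L0/L1/L2 = CHG/BF/- → run C
t=12: L0/L1/L2 = CHG/BF/- → run C
t=13: L0/L1/L2 = CHG/BF/- → run C
t=14: L0/L1/L2 = CHG/BF/- → run C
t=15: L0/L1/L2 = HG/BF/- → run H
t=16: L0/L1/L2 = HG/BF/- → run H
t=17: L0/L1/L2 = HG/BF/- → run H
t=18: L0/L1/L2 = HG/BF/- → run H
t=19: L0/L1/L2 = G/BFH/- → run G
t=20: L0/L1/L2 = G/BFH/- → run G
t=21: L0/L1/L2 = G/BFH/- → run G
t=22: L0/L1/L2 = G/BFH/- → run G
t=23: L0/L1/L2 = -/BFHG/- → run B
t=24: L0/L1/L2 = -/BFHG/- → run B
t=25: L0/L1/L2 = -/FHG/- → run F
t=26: L0/L1/L2 = -/FHG/- → run F
t=27: L0/L1/L2 = -/HG/- → run H
t=28: L0/L1/L2 = -/HG/- → run H
t=29: L0/L1/L2 = -/HG/- → run H
t=30: L0/L1/L2 = -/HG/- → run H
t=31: L0/L1/L2 = -/G/- → run G
t=32: L0/L1/L2 = -/G/- → run G
t=33: L0/L1/L2 = -/G/- → run G
t=34: (idle)
t=35: (idle)
t=36: (idle)

completion order = A, C, B, F, H, G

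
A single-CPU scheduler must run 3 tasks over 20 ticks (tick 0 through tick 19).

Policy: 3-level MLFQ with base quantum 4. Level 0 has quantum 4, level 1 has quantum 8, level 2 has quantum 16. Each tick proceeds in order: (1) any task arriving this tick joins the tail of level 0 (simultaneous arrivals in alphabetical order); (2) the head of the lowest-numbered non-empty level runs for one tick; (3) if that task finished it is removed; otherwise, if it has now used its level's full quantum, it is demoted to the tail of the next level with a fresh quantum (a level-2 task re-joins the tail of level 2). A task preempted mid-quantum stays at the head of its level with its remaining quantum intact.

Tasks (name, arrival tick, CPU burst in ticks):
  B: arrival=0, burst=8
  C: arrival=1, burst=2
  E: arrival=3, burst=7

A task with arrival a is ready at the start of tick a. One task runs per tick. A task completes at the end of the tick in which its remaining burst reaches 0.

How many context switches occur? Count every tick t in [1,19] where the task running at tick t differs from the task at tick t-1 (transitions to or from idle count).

t=0: L0/L1/L2 = B/-/- → run B
t=1: L0/L1/L2 = BC/-/- → run B
t=2: L0/L1/L2 = BC/-/- → run B
t=3: L0/L1/L2 = BCE/-/- → run B
t=4: L0/L1/L2 = CE/B/- → run C
t=5: L0/L1/L2 = CE/B/- → run C
t=6: L0/L1/L2 = E/B/- → run E
t=7: L0/L1/L2 = E/B/- → run E
t=8: L0/L1/L2 = E/B/- → run E
t=9: L0/L1/L2 = E/B/- → run E
t=10: L0/L1/L2 = -/BE/- → run B
t=11: L0/L1/L2 = -/BE/- → run B
t=12: L0/L1/L2 = -/BE/- → run B
t=13: L0/L1/L2 = -/BE/- → run B
t=14: L0/L1/L2 = -/E/- → run E
t=15: L0/L1/L2 = -/E/- → run E
t=16: L0/L1/L2 = -/E/- → run E
t=17: (idle)
t=18: (idle)
t=19: (idle)

context switches = 5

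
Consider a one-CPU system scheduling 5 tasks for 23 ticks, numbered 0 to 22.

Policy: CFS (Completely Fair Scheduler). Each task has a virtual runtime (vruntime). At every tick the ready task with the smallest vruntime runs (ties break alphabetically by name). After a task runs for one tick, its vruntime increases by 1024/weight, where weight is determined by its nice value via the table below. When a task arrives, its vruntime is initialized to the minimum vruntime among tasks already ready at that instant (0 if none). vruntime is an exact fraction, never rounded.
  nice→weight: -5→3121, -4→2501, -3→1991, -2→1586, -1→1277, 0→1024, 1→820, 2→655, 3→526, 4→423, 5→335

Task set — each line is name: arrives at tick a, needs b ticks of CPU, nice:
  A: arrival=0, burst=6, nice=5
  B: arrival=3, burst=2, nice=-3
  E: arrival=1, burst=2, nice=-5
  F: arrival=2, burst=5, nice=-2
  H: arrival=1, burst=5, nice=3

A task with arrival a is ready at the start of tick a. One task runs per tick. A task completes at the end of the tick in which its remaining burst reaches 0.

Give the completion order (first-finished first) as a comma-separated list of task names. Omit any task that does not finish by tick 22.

t=0: vr[A=0] → run A
t=1: vr[A=1024/335 E=1024/335 H=1024/335] → run A
t=2: vr[A=2048/335 E=1024/335 F=1024/335 H=1024/335] → run E
t=3: vr[A=2048/335 B=1024/335 E=3538944/1045535 F=1024/335 H=1024/335] → run B
t=4: vr[A=2048/335 B=2381824/666985 E=3538944/1045535 F=1024/335 H=1024/335] → run F
t=5: vr[A=2048/335 B=2381824/666985 E=3538944/1045535 F=983552/265655 H=1024/335] → run H
t=6: vr[A=2048/335 B=2381824/666985 E=3538944/1045535 F=983552/265655 H=440832/88105] → run E
t=7: vr[A=2048/335 B=2381824/666985 F=983552/265655 H=440832/88105] → run B
t=8: vr[A=2048/335 F=983552/265655 H=440832/88105] → run F
t=9: vr[A=2048/335 F=1155072/265655 H=440832/88105] → run F
t=10: vr[A=2048/335 F=1326592/265655 H=440832/88105] → run F
t=11: vr[A=2048/335 F=1498112/265655 H=440832/88105] → run H
t=12: vr[A=2048/335 F=1498112/265655 H=612352/88105] → run F
t=13: vr[A=2048/335 H=612352/88105] → run A
t=14: vr[A=3072/335 H=612352/88105] → run H
t=15: vr[A=3072/335 H=783872/88105] → run H
t=16: vr[A=3072/335 H=955392/88105] → run A
t=17: vr[A=4096/335 H=955392/88105] → run H
t=18: vr[A=4096/335] → run A
t=19: vr[A=1024/67] → run A
t=20: (idle)
t=21: (idle)
t=22: (idle)

completion order = E, B, F, H, A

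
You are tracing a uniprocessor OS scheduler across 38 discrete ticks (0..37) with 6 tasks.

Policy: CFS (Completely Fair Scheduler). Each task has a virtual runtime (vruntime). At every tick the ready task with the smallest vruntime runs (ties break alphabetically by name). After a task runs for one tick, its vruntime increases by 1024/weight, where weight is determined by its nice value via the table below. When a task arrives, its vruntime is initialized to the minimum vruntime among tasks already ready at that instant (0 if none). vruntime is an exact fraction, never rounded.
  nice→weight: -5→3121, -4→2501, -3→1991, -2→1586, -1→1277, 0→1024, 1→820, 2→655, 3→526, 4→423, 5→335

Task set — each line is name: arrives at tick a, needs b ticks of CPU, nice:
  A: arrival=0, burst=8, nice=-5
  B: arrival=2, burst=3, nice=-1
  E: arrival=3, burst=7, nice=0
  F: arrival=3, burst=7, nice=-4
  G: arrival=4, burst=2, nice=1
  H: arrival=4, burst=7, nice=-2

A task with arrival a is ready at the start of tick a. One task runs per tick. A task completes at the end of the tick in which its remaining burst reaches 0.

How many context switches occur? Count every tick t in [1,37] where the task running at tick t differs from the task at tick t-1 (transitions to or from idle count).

t=0: vr[A=0] → run A
t=1: vr[A=1024/3121] → run A
t=2: vr[A=2048/3121 B=2048/3121] → run A
t=3: vr[A=3072/3121 B=2048/3121 E=2048/3121 F=2048/3121] → run B
t=4: vr[A=3072/3121 B=5811200/3985517 E=2048/3121 F=2048/3121 G=2048/3121 H=2048/3121] → run E
t=5: vr[A=3072/3121 B=5811200/3985517 E=5169/3121 F=2048/3121 G=2048/3121 H=2048/3121] → run F
t=6: vr[A=3072/3121 B=5811200/3985517 E=5169/3121 F=8317952/7805621 G=2048/3121 H=2048/3121] → run G
t=7: vr[A=3072/3121 B=5811200/3985517 E=5169/3121 F=8317952/7805621 G=1218816/639805 H=2048/3121] → run H
t=8: vr[A=3072/3121 B=5811200/3985517 E=5169/3121 F=8317952/7805621 G=1218816/639805 H=3222016/2474953] → run A
t=9: vr[A=4096/3121 B=5811200/3985517 E=5169/3121 F=8317952/7805621 G=1218816/639805 H=3222016/2474953] → run F
t=10: vr[A=4096/3121 B=5811200/3985517 E=5169/3121 F=11513856/7805621 G=1218816/639805 H=3222016/2474953] → run H
t=11: vr[A=4096/3121 B=5811200/3985517 E=5169/3121 F=11513856/7805621 G=1218816/639805 H=4819968/2474953] → run A
t=12: vr[A=5120/3121 B=5811200/3985517 E=5169/3121 F=11513856/7805621 G=1218816/639805 H=4819968/2474953] → run B
t=13: vr[A=5120/3121 B=9007104/3985517 E=5169/3121 F=11513856/7805621 G=1218816/639805 H=4819968/2474953] → run F
t=14: vr[A=5120/3121 B=9007104/3985517 E=5169/3121 F=14709760/7805621 G=1218816/639805 H=4819968/2474953] → run A
t=15: vr[A=6144/3121 B=9007104/3985517 E=5169/3121 F=14709760/7805621 G=1218816/639805 H=4819968/2474953] → run E
t=16: vr[A=6144/3121 B=9007104/3985517 E=8290/3121 F=14709760/7805621 G=1218816/639805 H=4819968/2474953] → run F
t=17: vr[A=6144/3121 B=9007104/3985517 E=8290/3121 F=17905664/7805621 G=1218816/639805 H=4819968/2474953] → run G
t=18: vr[A=6144/3121 B=9007104/3985517 E=8290/3121 F=17905664/7805621 H=4819968/2474953] → run H
t=19: vr[A=6144/3121 B=9007104/3985517 E=8290/3121 F=17905664/7805621 H=6417920/2474953] → run A
t=20: vr[A=7168/3121 B=9007104/3985517 E=8290/3121 F=17905664/7805621 H=6417920/2474953] → run B
t=21: vr[A=7168/3121 E=8290/3121 F=17905664/7805621 H=6417920/2474953] → run F
t=22: vr[A=7168/3121 E=8290/3121 F=21101568/7805621 H=6417920/2474953] → run A
t=23: vr[E=8290/3121 F=21101568/7805621 H=6417920/2474953] → run H
t=24: vr[E=8290/3121 F=21101568/7805621 H=8015872/2474953] → run E
t=25: vr[E=11411/3121 F=21101568/7805621 H=8015872/2474953] → run F
t=26: vr[E=11411/3121 F=24297472/7805621 H=8015872/2474953] → run F
t=27: vr[E=11411/3121 H=8015872/2474953] → run H
t=28: vr[E=11411/3121 H=9613824/2474953] → run E
t=29: vr[E=14532/3121 H=9613824/2474953] → run H
t=30: vr[E=14532/3121 H=11211776/2474953] → run H
t=31: vr[E=14532/3121] → run E
t=32: vr[E=17653/3121] → run E
t=33: vr[E=20774/3121] → run E
t=34: (idle)
t=35: (idle)
t=36: (idle)
t=37: (idle)

context switches = 28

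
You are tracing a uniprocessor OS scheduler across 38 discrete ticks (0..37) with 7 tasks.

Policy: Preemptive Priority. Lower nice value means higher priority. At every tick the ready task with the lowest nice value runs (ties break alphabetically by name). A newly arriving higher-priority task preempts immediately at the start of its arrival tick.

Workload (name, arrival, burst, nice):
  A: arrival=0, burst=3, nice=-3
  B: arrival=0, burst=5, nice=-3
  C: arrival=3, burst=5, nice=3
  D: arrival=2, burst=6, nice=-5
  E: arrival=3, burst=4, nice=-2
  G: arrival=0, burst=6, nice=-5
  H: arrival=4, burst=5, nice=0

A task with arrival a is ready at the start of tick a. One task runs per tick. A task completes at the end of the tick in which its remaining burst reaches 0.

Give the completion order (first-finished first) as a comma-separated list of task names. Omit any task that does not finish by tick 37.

t=0: ready={A,B,G} → run G
t=1: ready={A,B,G} → run G
t=2: ready={A,B,D,G} → run D
t=3: ready={A,B,C,D,E,G} → run D
t=4: ready={A,B,C,D,E,G,H} → run D
t=5: ready={A,B,C,D,E,G,H} → run D
t=6: ready={A,B,C,D,E,G,H} → run D
t=7: ready={A,B,C,D,E,G,H} → run D
t=8: ready={A,B,C,E,G,H} → run G
t=9: ready={A,B,C,E,G,H} → run G
t=10: ready={A,B,C,E,G,H} → run G
t=11: ready={A,B,C,E,G,H} → run G
t=12: ready={A,B,C,E,H} → run A
t=13: ready={A,B,C,E,H} → run A
t=14: ready={A,B,C,E,H} → run A
t=15: ready={B,C,E,H} → run B
t=16: ready={B,C,E,H} → run B
t=17: ready={B,C,E,H} → run B
t=18: ready={B,C,E,H} → run B
t=19: ready={B,C,E,H} → run B
t=20: ready={C,E,H} → run E
t=21: ready={C,E,H} → run E
t=22: ready={C,E,H} → run E
t=23: ready={C,E,H} → run E
t=24: ready={C,H} → run H
t=25: ready={C,H} → run H
t=26: ready={C,H} → run H
t=27: ready={C,H} → run H
t=28: ready={C,H} → run H
t=29: ready={C} → run C
t=30: ready={C} → run C
t=31: ready={C} → run C
t=32: ready={C} → run C
t=33: ready={C} → run C
t=34: (idle)
t=35: (idle)
t=36: (idle)
t=37: (idle)

completion order = D, G, A, B, E, H, C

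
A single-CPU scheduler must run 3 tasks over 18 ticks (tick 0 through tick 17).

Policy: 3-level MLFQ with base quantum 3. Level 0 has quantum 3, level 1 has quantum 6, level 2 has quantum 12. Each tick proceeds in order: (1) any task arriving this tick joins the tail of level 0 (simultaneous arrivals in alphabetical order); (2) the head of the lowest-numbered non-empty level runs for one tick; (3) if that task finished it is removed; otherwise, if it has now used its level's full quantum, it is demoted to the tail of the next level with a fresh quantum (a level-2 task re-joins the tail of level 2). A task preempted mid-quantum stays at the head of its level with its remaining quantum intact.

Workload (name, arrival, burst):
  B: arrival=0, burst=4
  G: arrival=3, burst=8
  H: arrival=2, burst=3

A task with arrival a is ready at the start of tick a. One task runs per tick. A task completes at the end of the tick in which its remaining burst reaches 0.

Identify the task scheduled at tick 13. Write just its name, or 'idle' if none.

running at tick 13 = G

t=0: L0/L1/L2 = B/-/- → run B
t=1: L0/L1/L2 = B/-/- → run B
t=2: L0/L1/L2 = BH/-/- → run B
t=3: L0/L1/L2 = HG/B/- → run H
t=4: L0/L1/L2 = HG/B/- → run H
t=5: L0/L1/L2 = HG/B/- → run H
t=6: L0/L1/L2 = G/B/- → run G
t=7: L0/L1/L2 = G/B/- → run G
t=8: L0/L1/L2 = G/B/- → run G
t=9: L0/L1/L2 = -/BG/- → run B
t=10: L0/L1/L2 = -/G/- → run G
t=11: L0/L1/L2 = -/G/- → run G
t=12: L0/L1/L2 = -/G/- → run G
t=13: L0/L1/L2 = -/G/- → run G
t=14: L0/L1/L2 = -/G/- → run G
t=15: (idle)
t=16: (idle)
t=17: (idle)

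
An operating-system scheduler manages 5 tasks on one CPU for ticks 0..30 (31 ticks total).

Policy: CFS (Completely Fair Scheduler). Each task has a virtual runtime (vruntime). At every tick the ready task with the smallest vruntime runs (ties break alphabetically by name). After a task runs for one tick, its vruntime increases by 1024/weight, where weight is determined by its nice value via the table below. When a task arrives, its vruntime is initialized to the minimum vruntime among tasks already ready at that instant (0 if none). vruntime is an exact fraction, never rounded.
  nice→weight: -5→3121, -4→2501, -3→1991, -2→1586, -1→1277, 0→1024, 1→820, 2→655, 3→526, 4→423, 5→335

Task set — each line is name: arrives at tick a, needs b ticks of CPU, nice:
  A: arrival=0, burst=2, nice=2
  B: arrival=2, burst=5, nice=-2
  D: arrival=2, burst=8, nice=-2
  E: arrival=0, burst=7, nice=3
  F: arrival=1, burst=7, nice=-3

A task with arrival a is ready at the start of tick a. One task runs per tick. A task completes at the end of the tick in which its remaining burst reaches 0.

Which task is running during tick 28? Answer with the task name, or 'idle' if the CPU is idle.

t=0: vr[A=0 E=0] → run A
t=1: vr[A=1024/655 E=0 F=0] → run E
t=2: vr[A=1024/655 B=0 D=0 E=512/263 F=0] → run B
t=3: vr[A=1024/655 B=512/793 D=0 E=512/263 F=0] → run D
t=4: vr[A=1024/655 B=512/793 D=512/793 E=512/263 F=0] → run F
t=5: vr[A=1024/655 B=512/793 D=512/793 E=512/263 F=1024/1991] → run F
t=6: vr[A=1024/655 B=512/793 D=512/793 E=512/263 F=2048/1991] → run B
t=7: vr[A=1024/655 B=1024/793 D=512/793 E=512/263 F=2048/1991] → run D
t=8: vr[A=1024/655 B=1024/793 D=1024/793 E=512/263 F=2048/1991] → run F
t=9: vr[A=1024/655 B=1024/793 D=1024/793 E=512/263 F=3072/1991] → run B
t=10: vr[A=1024/655 B=1536/793 D=1024/793 E=512/263 F=3072/1991] → run D
t=11: vr[A=1024/655 B=1536/793 D=1536/793 E=512/263 F=3072/1991] → run F
t=12: vr[A=1024/655 B=1536/793 D=1536/793 E=512/263 F=4096/1991] → run A
t=13: vr[B=1536/793 D=1536/793 E=512/263 F=4096/1991] → run B
t=14: vr[B=2048/793 D=1536/793 E=512/263 F=4096/1991] → run D
t=15: vr[B=2048/793 D=2048/793 E=512/263 F=4096/1991] → run E
t=16: vr[B=2048/793 D=2048/793 E=1024/263 F=4096/1991] → run F
t=17: vr[B=2048/793 D=2048/793 E=1024/263 F=5120/1991] → run F
t=18: vr[B=2048/793 D=2048/793 E=1024/263 F=6144/1991] → run B
t=19: vr[D=2048/793 E=1024/263 F=6144/1991] → run D
t=20: vr[D=2560/793 E=1024/263 F=6144/1991] → run F
t=21: vr[D=2560/793 E=1024/263] → run D
t=22: vr[D=3072/793 E=1024/263] → run D
t=23: vr[D=3584/793 E=1024/263] → run E
t=24: vr[D=3584/793 E=1536/263] → run D
t=25: vr[E=1536/263] → run E
t=26: vr[E=2048/263] → run E
t=27: vr[E=2560/263] → run E
t=28: vr[E=3072/263] → run E
t=29: (idle)
t=30: (idle)

running at tick 28 = E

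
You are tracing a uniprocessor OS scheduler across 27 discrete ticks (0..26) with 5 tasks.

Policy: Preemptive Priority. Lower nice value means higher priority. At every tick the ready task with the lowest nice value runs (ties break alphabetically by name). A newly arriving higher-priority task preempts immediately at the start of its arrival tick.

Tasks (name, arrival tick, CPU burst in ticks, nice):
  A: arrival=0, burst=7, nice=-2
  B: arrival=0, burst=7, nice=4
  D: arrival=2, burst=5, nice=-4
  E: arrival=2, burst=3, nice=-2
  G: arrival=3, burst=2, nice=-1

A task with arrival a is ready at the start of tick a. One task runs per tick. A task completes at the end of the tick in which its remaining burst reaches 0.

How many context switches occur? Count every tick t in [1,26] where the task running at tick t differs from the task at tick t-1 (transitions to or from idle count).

t=0: ready={A,B} → run A
t=1: ready={A,B} → run A
t=2: ready={A,B,D,E} → run D
t=3: ready={A,B,D,E,G} → run D
t=4: ready={A,B,D,E,G} → run D
t=5: ready={A,B,D,E,G} → run D
t=6: ready={A,B,D,E,G} → run D
t=7: ready={A,B,E,G} → run A
t=8: ready={A,B,E,G} → run A
t=9: ready={A,B,E,G} → run A
t=10: ready={A,B,E,G} → run A
t=11: ready={A,B,E,G} → run A
t=12: ready={B,E,G} → run E
t=13: ready={B,E,G} → run E
t=14: ready={B,E,G} → run E
t=15: ready={B,G} → run G
t=16: ready={B,G} → run G
t=17: ready={B} → run B
t=18: ready={B} → run B
t=19: ready={B} → run B
t=20: ready={B} → run B
t=21: ready={B} → run B
t=22: ready={B} → run B
t=23: ready={B} → run B
t=24: (idle)
t=25: (idle)
t=26: (idle)

context switches = 6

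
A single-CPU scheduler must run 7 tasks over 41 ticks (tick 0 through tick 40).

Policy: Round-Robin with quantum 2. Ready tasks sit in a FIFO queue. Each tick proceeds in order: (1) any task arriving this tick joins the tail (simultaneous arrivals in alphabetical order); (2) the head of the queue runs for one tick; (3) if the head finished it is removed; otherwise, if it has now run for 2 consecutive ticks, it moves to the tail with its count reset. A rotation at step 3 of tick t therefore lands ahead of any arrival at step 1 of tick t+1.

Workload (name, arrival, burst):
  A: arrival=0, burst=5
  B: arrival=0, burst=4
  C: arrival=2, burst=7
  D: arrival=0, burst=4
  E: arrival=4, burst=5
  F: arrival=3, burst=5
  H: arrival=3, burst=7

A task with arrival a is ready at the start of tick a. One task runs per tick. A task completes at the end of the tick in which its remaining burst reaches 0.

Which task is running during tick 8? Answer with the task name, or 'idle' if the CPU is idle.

t=0: queue=[A,B,D] q_used=0 → run A
t=1: queue=[A,B,D] q_used=1 → run A
t=2: queue=[B,D,A,C] q_used=0 → run B
t=3: queue=[B,D,A,C,F,H] q_used=1 → run B
t=4: queue=[D,A,C,F,H,B,E] q_used=0 → run D
t=5: queue=[D,A,C,F,H,B,E] q_used=1 → run D
t=6: queue=[A,C,F,H,B,E,D] q_used=0 → run A
t=7: queue=[A,C,F,H,B,E,D] q_used=1 → run A
t=8: queue=[C,F,H,B,E,D,A] q_used=0 → run C
t=9: queue=[C,F,H,B,E,D,A] q_used=1 → run C
t=10: queue=[F,H,B,E,D,A,C] q_used=0 → run F
t=11: queue=[F,H,B,E,D,A,C] q_used=1 → run F
t=12: queue=[H,B,E,D,A,C,F] q_used=0 → run H
t=13: queue=[H,B,E,D,A,C,F] q_used=1 → run H
t=14: queue=[B,E,D,A,C,F,H] q_used=0 → run B
t=15: queue=[B,E,D,A,C,F,H] q_used=1 → run B
t=16: queue=[E,D,A,C,F,H] q_used=0 → run E
t=17: queue=[E,D,A,C,F,H] q_used=1 → run E
t=18: queue=[D,A,C,F,H,E] q_used=0 → run D
t=19: queue=[D,A,C,F,H,E] q_used=1 → run D
t=20: queue=[A,C,F,H,E] q_used=0 → run A
t=21: queue=[C,F,H,E] q_used=0 → run C
t=22: queue=[C,F,H,E] q_used=1 → run C
t=23: queue=[F,H,E,C] q_used=0 → run F
t=24: queue=[F,H,E,C] q_used=1 → run F
t=25: queue=[H,E,C,F] q_used=0 → run H
t=26: queue=[H,E,C,F] q_used=1 → run H
t=27: queue=[E,C,F,H] q_used=0 → run E
t=28: queue=[E,C,F,H] q_used=1 → run E
t=29: queue=[C,F,H,E] q_used=0 → run C
t=30: queue=[C,F,H,E] q_used=1 → run C
t=31: queue=[F,H,E,C] q_used=0 → run F
t=32: queue=[H,E,C] q_used=0 → run H
t=33: queue=[H,E,C] q_used=1 → run H
t=34: queue=[E,C,H] q_used=0 → run E
t=35: queue=[C,H] q_used=0 → run C
t=36: queue=[H] q_used=0 → run H
t=37: (idle)
t=38: (idle)
t=39: (idle)
t=40: (idle)

running at tick 8 = C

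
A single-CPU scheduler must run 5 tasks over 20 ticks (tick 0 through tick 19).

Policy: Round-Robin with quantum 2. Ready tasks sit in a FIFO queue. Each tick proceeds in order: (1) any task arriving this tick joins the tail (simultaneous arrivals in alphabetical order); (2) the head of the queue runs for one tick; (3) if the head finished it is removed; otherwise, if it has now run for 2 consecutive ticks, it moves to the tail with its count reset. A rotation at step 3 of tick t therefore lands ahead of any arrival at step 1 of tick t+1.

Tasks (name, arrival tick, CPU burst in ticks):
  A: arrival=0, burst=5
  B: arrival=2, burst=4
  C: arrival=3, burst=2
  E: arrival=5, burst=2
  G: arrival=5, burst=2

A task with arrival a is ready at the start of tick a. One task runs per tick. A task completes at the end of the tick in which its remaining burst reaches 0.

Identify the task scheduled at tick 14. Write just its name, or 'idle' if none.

t=0: queue=[A] q_used=0 → run A
t=1: queue=[A] q_used=1 → run A
t=2: queue=[A,B] q_used=0 → run A
t=3: queue=[A,B,C] q_used=1 → run A
t=4: queue=[B,C,A] q_used=0 → run B
t=5: queue=[B,C,A,E,G] q_used=1 → run B
t=6: queue=[C,A,E,G,B] q_used=0 → run C
t=7: queue=[C,A,E,G,B] q_used=1 → run C
t=8: queue=[A,E,G,B] q_used=0 → run A
t=9: queue=[E,G,B] q_used=0 → run E
t=10: queue=[E,G,B] q_used=1 → run E
t=11: queue=[G,B] q_used=0 → run G
t=12: queue=[G,B] q_used=1 → run G
t=13: queue=[B] q_used=0 → run B
t=14: queue=[B] q_used=1 → run B
t=15: (idle)
t=16: (idle)
t=17: (idle)
t=18: (idle)
t=19: (idle)

running at tick 14 = B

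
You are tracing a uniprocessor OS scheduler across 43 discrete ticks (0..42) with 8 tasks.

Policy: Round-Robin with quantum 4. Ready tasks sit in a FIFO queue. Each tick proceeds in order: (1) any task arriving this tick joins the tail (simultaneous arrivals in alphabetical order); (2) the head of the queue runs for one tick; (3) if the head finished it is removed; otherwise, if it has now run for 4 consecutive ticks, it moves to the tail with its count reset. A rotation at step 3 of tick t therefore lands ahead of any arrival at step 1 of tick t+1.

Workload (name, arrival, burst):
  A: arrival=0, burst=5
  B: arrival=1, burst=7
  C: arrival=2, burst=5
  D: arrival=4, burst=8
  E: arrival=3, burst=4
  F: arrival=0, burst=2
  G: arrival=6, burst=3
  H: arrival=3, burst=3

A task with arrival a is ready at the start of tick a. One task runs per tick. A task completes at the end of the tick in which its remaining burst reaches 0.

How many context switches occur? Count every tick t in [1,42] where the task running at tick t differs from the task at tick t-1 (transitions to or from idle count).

t=0: queue=[A,F] q_used=0 → run A
t=1: queue=[A,F,B] q_used=1 → run A
t=2: queue=[A,F,B,C] q_used=2 → run A
t=3: queue=[A,F,B,C,E,H] q_used=3 → run A
t=4: queue=[F,B,C,E,H,A,D] q_used=0 → run F
t=5: queue=[F,B,C,E,H,A,D] q_used=1 → run F
t=6: queue=[B,C,E,H,A,D,G] q_used=0 → run B
t=7: queue=[B,C,E,H,A,D,G] q_used=1 → run B
t=8: queue=[B,C,E,H,A,D,G] q_used=2 → run B
t=9: queue=[B,C,E,H,A,D,G] q_used=3 → run B
t=10: queue=[C,E,H,A,D,G,B] q_used=0 → run C
t=11: queue=[C,E,H,A,D,G,B] q_used=1 → run C
t=12: queue=[C,E,H,A,D,G,B] q_used=2 → run C
t=13: queue=[C,E,H,A,D,G,B] q_used=3 → run C
t=14: queue=[E,H,A,D,G,B,C] q_used=0 → run E
t=15: queue=[E,H,A,D,G,B,C] q_used=1 → run E
t=16: queue=[E,H,A,D,G,B,C] q_used=2 → run E
t=17: queue=[E,H,A,D,G,B,C] q_used=3 → run E
t=18: queue=[H,A,D,G,B,C] q_used=0 → run H
t=19: queue=[H,A,D,G,B,C] q_used=1 → run H
t=20: queue=[H,A,D,G,B,C] q_used=2 → run H
t=21: queue=[A,D,G,B,C] q_used=0 → run A
t=22: queue=[D,G,B,C] q_used=0 → run D
t=23: queue=[D,G,B,C] q_used=1 → run D
t=24: queue=[D,G,B,C] q_used=2 → run D
t=25: queue=[D,G,B,C] q_used=3 → run D
t=26: queue=[G,B,C,D] q_used=0 → run G
t=27: queue=[G,B,C,D] q_used=1 → run G
t=28: queue=[G,B,C,D] q_used=2 → run G
t=29: queue=[B,C,D] q_used=0 → run B
t=30: queue=[B,C,D] q_used=1 → run B
t=31: queue=[B,C,D] q_used=2 → run B
t=32: queue=[C,D] q_used=0 → run C
t=33: queue=[D] q_used=0 → run D
t=34: queue=[D] q_used=1 → run D
t=35: queue=[D] q_used=2 → run D
t=36: queue=[D] q_used=3 → run D
t=37: (idle)
t=38: (idle)
t=39: (idle)
t=40: (idle)
t=41: (idle)
t=42: (idle)

context switches = 12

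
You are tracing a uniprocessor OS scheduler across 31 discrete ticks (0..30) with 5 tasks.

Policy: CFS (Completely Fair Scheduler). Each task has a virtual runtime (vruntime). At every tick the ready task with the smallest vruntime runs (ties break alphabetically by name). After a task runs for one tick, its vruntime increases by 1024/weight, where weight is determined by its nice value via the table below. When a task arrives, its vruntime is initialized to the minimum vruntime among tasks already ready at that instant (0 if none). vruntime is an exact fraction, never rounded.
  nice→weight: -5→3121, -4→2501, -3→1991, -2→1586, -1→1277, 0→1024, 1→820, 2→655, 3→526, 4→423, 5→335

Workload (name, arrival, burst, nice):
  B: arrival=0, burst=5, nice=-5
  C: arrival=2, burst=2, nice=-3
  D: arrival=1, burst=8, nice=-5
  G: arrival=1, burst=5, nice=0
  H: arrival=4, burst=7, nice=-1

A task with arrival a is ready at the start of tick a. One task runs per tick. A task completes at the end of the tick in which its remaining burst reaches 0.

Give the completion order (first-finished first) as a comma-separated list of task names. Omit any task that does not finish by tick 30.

completion order = C, B, D, G, H

t=0: vr[B=0] → run B
t=1: vr[B=1024/3121 D=1024/3121 G=1024/3121] → run B
t=2: vr[B=2048/3121 C=1024/3121 D=1024/3121 G=1024/3121] → run C
t=3: vr[B=2048/3121 C=5234688/6213911 D=1024/3121 G=1024/3121] → run D
t=4: vr[B=2048/3121 C=5234688/6213911 D=2048/3121 G=1024/3121 H=1024/3121] → run G
t=5: vr[B=2048/3121 C=5234688/6213911 D=2048/3121 G=4145/3121 H=1024/3121] → run H
t=6: vr[B=2048/3121 C=5234688/6213911 D=2048/3121 G=4145/3121 H=4503552/3985517] → run B
t=7: vr[B=3072/3121 C=5234688/6213911 D=2048/3121 G=4145/3121 H=4503552/3985517] → run D
t=8: vr[B=3072/3121 C=5234688/6213911 D=3072/3121 G=4145/3121 H=4503552/3985517] → run C
t=9: vr[B=3072/3121 D=3072/3121 G=4145/3121 H=4503552/3985517] → run B
t=10: vr[B=4096/3121 D=3072/3121 G=4145/3121 H=4503552/3985517] → run D
t=11: vr[B=4096/3121 D=4096/3121 G=4145/3121 H=4503552/3985517] → run H
t=12: vr[B=4096/3121 D=4096/3121 G=4145/3121 H=7699456/3985517] → run B
t=13: vr[D=4096/3121 G=4145/3121 H=7699456/3985517] → run D
t=14: vr[D=5120/3121 G=4145/3121 H=7699456/3985517] → run G
t=15: vr[D=5120/3121 G=7266/3121 H=7699456/3985517] → run D
t=16: vr[D=6144/3121 G=7266/3121 H=7699456/3985517] → run H
t=17: vr[D=6144/3121 G=7266/3121 H=10895360/3985517] → run D
t=18: vr[D=7168/3121 G=7266/3121 H=10895360/3985517] → run D
t=19: vr[D=8192/3121 G=7266/3121 H=10895360/3985517] → run G
t=20: vr[D=8192/3121 G=10387/3121 H=10895360/3985517] → run D
t=21: vr[G=10387/3121 H=10895360/3985517] → run H
t=22: vr[G=10387/3121 H=14091264/3985517] → run G
t=23: vr[G=13508/3121 H=14091264/3985517] → run H
t=24: vr[G=13508/3121 H=17287168/3985517] → run G
t=25: vr[H=17287168/3985517] → run H
t=26: vr[H=20483072/3985517] → run H
t=27: (idle)
t=28: (idle)
t=29: (idle)
t=30: (idle)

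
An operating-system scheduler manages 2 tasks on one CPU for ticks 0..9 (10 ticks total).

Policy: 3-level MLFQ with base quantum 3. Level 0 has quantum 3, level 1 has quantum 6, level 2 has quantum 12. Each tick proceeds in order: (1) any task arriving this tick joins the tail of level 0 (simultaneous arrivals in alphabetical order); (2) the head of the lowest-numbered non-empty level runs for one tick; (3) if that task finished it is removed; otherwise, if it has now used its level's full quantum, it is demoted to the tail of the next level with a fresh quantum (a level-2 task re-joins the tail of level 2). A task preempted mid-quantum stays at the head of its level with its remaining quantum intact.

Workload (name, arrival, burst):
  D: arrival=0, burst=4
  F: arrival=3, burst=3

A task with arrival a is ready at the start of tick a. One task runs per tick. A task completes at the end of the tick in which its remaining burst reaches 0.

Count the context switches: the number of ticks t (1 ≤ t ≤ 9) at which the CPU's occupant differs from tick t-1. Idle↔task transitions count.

t=0: L0/L1/L2 = D/-/- → run D
t=1: L0/L1/L2 = D/-/- → run D
t=2: L0/L1/L2 = D/-/- → run D
t=3: L0/L1/L2 = F/D/- → run F
t=4: L0/L1/L2 = F/D/- → run F
t=5: L0/L1/L2 = F/D/- → run F
t=6: L0/L1/L2 = -/D/- → run D
t=7: (idle)
t=8: (idle)
t=9: (idle)

context switches = 3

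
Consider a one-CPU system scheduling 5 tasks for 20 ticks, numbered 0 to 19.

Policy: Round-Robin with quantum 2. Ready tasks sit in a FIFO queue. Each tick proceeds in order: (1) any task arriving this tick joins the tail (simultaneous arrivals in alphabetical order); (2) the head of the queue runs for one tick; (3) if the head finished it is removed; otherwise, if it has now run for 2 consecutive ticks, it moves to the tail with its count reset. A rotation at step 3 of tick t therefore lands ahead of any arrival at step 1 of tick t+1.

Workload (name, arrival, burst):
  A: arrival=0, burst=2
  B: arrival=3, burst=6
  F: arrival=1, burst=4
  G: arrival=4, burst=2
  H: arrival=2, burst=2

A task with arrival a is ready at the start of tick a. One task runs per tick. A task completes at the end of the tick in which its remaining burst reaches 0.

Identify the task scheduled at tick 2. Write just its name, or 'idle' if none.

t=0: queue=[A] q_used=0 → run A
t=1: queue=[A,F] q_used=1 → run A
t=2: queue=[F,H] q_used=0 → run F
t=3: queue=[F,H,B] q_used=1 → run F
t=4: queue=[H,B,F,G] q_used=0 → run H
t=5: queue=[H,B,F,G] q_used=1 → run H
t=6: queue=[B,F,G] q_used=0 → run B
t=7: queue=[B,F,G] q_used=1 → run B
t=8: queue=[F,G,B] q_used=0 → run F
t=9: queue=[F,G,B] q_used=1 → run F
t=10: queue=[G,B] q_used=0 → run G
t=11: queue=[G,B] q_used=1 → run G
t=12: queue=[B] q_used=0 → run B
t=13: queue=[B] q_used=1 → run B
t=14: queue=[B] q_used=0 → run B
t=15: queue=[B] q_used=1 → run B
t=16: (idle)
t=17: (idle)
t=18: (idle)
t=19: (idle)

running at tick 2 = F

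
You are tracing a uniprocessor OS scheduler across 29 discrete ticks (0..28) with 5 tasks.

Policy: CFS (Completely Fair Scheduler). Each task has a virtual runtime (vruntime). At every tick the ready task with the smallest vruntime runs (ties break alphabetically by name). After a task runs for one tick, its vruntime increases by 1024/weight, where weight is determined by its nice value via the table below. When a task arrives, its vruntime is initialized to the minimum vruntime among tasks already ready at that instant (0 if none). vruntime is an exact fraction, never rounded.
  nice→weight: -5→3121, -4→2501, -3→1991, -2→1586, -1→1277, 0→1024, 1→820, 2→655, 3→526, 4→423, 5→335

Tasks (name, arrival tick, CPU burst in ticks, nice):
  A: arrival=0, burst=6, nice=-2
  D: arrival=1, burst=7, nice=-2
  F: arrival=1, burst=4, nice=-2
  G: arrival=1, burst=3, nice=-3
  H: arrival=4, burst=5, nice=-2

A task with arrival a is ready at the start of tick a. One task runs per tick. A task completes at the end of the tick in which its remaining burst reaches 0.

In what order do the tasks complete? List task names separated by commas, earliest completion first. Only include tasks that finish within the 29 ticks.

completion order = G, F, A, H, D

t=0: vr[A=0] → run A
t=1: vr[A=512/793 D=512/793 F=512/793 G=512/793] → run A
t=2: vr[A=1024/793 D=512/793 F=512/793 G=512/793] → run D
t=3: vr[A=1024/793 D=1024/793 F=512/793 G=512/793] → run F
t=4: vr[A=1024/793 D=1024/793 F=1024/793 G=512/793 H=512/793] → run G
t=5: vr[A=1024/793 D=1024/793 F=1024/793 G=1831424/1578863 H=512/793] → run H
t=6: vr[A=1024/793 D=1024/793 F=1024/793 G=1831424/1578863 H=1024/793] → run G
t=7: vr[A=1024/793 D=1024/793 F=1024/793 G=2643456/1578863 H=1024/793] → run A
t=8: vr[A=1536/793 D=1024/793 F=1024/793 G=2643456/1578863 H=1024/793] → run D
t=9: vr[A=1536/793 D=1536/793 F=1024/793 G=2643456/1578863 H=1024/793] → run F
t=10: vr[A=1536/793 D=1536/793 F=1536/793 G=2643456/1578863 H=1024/793] → run H
t=11: vr[A=1536/793 D=1536/793 F=1536/793 G=2643456/1578863 H=1536/793] → run G
t=12: vr[A=1536/793 D=1536/793 F=1536/793 H=1536/793] → run A
t=13: vr[A=2048/793 D=1536/793 F=1536/793 H=1536/793] → run D
t=14: vr[A=2048/793 D=2048/793 F=1536/793 H=1536/793] → run F
t=15: vr[A=2048/793 D=2048/793 F=2048/793 H=1536/793] → run H
t=16: vr[A=2048/793 D=2048/793 F=2048/793 H=2048/793] → run A
t=17: vr[A=2560/793 D=2048/793 F=2048/793 H=2048/793] → run D
t=18: vr[A=2560/793 D=2560/793 F=2048/793 H=2048/793] → run F
t=19: vr[A=2560/793 D=2560/793 H=2048/793] → run H
t=20: vr[A=2560/793 D=2560/793 H=2560/793] → run A
t=21: vr[D=2560/793 H=2560/793] → run D
t=22: vr[D=3072/793 H=2560/793] → run H
t=23: vr[D=3072/793] → run D
t=24: vr[D=3584/793] → run D
t=25: (idle)
t=26: (idle)
t=27: (idle)
t=28: (idle)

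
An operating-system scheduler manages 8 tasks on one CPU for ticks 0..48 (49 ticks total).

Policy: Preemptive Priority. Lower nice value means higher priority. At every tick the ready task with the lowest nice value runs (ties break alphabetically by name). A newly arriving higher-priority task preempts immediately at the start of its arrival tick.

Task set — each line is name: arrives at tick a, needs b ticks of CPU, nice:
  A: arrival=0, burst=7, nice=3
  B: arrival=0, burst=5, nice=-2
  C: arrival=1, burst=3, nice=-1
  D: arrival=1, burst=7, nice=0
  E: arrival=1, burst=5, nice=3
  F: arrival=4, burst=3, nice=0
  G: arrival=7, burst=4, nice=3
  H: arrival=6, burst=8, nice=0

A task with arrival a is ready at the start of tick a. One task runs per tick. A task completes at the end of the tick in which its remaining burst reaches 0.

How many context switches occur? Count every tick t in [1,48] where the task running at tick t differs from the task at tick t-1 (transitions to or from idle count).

context switches = 8

t=0: ready={A,B} → run B
t=1: ready={A,B,C,D,E} → run B
t=2: ready={A,B,C,D,E} → run B
t=3: ready={A,B,C,D,E} → run B
t=4: ready={A,B,C,D,E,F} → run B
t=5: ready={A,C,D,E,F} → run C
t=6: ready={A,C,D,E,F,H} → run C
t=7: ready={A,C,D,E,F,G,H} → run C
t=8: ready={A,D,E,F,G,H} → run D
t=9: ready={A,D,E,F,G,H} → run D
t=10: ready={A,D,E,F,G,H} → run D
t=11: ready={A,D,E,F,G,H} → run D
t=12: ready={A,D,E,F,G,H} → run D
t=13: ready={A,D,E,F,G,H} → run D
t=14: ready={A,D,E,F,G,H} → run D
t=15: ready={A,E,F,G,H} → run F
t=16: ready={A,E,F,G,H} → run F
t=17: ready={A,E,F,G,H} → run F
t=18: ready={A,E,G,H} → run H
t=19: ready={A,E,G,H} → run H
t=20: ready={A,E,G,H} → run H
t=21: ready={A,E,G,H} → run H
t=22: ready={A,E,G,H} → run H
t=23: ready={A,E,G,H} → run H
t=24: ready={A,E,G,H} → run H
t=25: ready={A,E,G,H} → run H
t=26: ready={A,E,G} → run A
t=27: ready={A,E,G} → run A
t=28: ready={A,E,G} → run A
t=29: ready={A,E,G} → run A
t=30: ready={A,E,G} → run A
t=31: ready={A,E,G} → run A
t=32: ready={A,E,G} → run A
t=33: ready={E,G} → run E
t=34: ready={E,G} → run E
t=35: ready={E,G} → run E
t=36: ready={E,G} → run E
t=37: ready={E,G} → run E
t=38: ready={G} → run G
t=39: ready={G} → run G
t=40: ready={G} → run G
t=41: ready={G} → run G
t=42: (idle)
t=43: (idle)
t=44: (idle)
t=45: (idle)
t=46: (idle)
t=47: (idle)
t=48: (idle)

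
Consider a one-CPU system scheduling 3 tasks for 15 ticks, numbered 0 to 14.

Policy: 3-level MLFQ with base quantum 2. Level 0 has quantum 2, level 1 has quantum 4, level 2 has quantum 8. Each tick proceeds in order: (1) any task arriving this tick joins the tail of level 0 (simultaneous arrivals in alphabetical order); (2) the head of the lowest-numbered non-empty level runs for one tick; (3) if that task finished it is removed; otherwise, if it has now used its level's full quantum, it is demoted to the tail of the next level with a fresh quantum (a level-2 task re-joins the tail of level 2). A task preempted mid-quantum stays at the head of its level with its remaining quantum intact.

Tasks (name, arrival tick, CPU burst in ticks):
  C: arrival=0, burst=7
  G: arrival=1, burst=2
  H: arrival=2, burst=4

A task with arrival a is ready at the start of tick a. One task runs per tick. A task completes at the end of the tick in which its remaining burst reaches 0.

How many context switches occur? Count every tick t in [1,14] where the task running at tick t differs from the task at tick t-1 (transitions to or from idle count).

t=0: L0/L1/L2 = C/-/- → run C
t=1: L0/L1/L2 = CG/-/- → run C
t=2: L0/L1/L2 = GH/C/- → run G
t=3: L0/L1/L2 = GH/C/- → run G
t=4: L0/L1/L2 = H/C/- → run H
t=5: L0/L1/L2 = H/C/- → run H
t=6: L0/L1/L2 = -/CH/- → run C
t=7: L0/L1/L2 = -/CH/- → run C
t=8: L0/L1/L2 = -/CH/- → run C
t=9: L0/L1/L2 = -/CH/- → run C
t=10: L0/L1/L2 = -/H/C → run H
t=11: L0/L1/L2 = -/H/C → run H
t=12: L0/L1/L2 = -/-/C → run C
t=13: (idle)
t=14: (idle)

context switches = 6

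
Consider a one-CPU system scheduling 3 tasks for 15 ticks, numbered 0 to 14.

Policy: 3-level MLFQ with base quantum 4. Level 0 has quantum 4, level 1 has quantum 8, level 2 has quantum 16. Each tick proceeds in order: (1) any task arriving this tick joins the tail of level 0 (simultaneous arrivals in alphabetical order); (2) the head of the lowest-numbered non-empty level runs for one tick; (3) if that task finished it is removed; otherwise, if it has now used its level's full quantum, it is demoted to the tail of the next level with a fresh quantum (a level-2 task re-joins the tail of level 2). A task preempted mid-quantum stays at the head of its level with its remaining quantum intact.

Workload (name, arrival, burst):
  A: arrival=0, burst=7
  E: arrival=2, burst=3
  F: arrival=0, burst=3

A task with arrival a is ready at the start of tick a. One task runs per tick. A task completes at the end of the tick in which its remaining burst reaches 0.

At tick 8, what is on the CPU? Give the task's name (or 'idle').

t=0: L0/L1/L2 = AF/-/- → run A
t=1: L0/L1/L2 = AF/-/- → run A
t=2: L0/L1/L2 = AFE/-/- → run A
t=3: L0/L1/L2 = AFE/-/- → run A
t=4: L0/L1/L2 = FE/A/- → run F
t=5: L0/L1/L2 = FE/A/- → run F
t=6: L0/L1/L2 = FE/A/- → run F
t=7: L0/L1/L2 = E/A/- → run E
t=8: L0/L1/L2 = E/A/- → run E
t=9: L0/L1/L2 = E/A/- → run E
t=10: L0/L1/L2 = -/A/- → run A
t=11: L0/L1/L2 = -/A/- → run A
t=12: L0/L1/L2 = -/A/- → run A
t=13: (idle)
t=14: (idle)

running at tick 8 = E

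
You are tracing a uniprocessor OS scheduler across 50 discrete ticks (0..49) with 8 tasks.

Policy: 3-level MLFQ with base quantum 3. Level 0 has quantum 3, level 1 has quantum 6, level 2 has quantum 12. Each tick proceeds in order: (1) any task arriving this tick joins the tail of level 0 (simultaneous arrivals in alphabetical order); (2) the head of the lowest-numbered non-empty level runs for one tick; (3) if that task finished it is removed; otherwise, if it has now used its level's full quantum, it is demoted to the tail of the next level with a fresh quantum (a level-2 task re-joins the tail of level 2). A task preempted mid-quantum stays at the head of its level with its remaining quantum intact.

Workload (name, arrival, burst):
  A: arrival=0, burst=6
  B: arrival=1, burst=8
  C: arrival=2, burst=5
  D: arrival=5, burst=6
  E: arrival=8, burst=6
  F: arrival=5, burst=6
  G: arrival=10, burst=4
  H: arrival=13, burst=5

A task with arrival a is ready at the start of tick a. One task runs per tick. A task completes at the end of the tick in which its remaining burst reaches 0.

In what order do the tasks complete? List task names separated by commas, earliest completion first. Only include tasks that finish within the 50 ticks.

completion order = A, B, C, D, F, E, G, H

t=0: L0/L1/L2 = A/-/- → run A
t=1: L0/L1/L2 = AB/-/- → run A
t=2: L0/L1/L2 = ABC/-/- → run A
t=3: L0/L1/L2 = BC/A/- → run B
t=4: L0/L1/L2 = BC/A/- → run B
t=5: L0/L1/L2 = BCDF/A/- → run B
t=6: L0/L1/L2 = CDF/AB/- → run C
t=7: L0/L1/L2 = CDF/AB/- → run C
t=8: L0/L1/L2 = CDFE/AB/- → run C
t=9: L0/L1/L2 = DFE/ABC/- → run D
t=10: L0/L1/L2 = DFEG/ABC/- → run D
t=11: L0/L1/L2 = DFEG/ABC/- → run D
t=12: L0/L1/L2 = FEG/ABCD/- → run F
t=13: L0/L1/L2 = FEGH/ABCD/- → run F
t=14: L0/L1/L2 = FEGH/ABCD/- → run F
t=15: L0/L1/L2 = EGH/ABCDF/- → run E
t=16: L0/L1/L2 = EGH/ABCDF/- → run E
t=17: L0/L1/L2 = EGH/ABCDF/- → run E
t=18: L0/L1/L2 = GH/ABCDFE/- → run G
t=19: L0/L1/L2 = GH/ABCDFE/- → run G
t=20: L0/L1/L2 = GH/ABCDFE/- → run G
t=21: L0/L1/L2 = H/ABCDFEG/- → run H
t=22: L0/L1/L2 = H/ABCDFEG/- → run H
t=23: L0/L1/L2 = H/ABCDFEG/- → run H
t=24: L0/L1/L2 = -/ABCDFEGH/- → run A
t=25: L0/L1/L2 = -/ABCDFEGH/- → run A
t=26: L0/L1/L2 = -/ABCDFEGH/- → run A
t=27: L0/L1/L2 = -/BCDFEGH/- → run B
t=28: L0/L1/L2 = -/BCDFEGH/- → run B
t=29: L0/L1/L2 = -/BCDFEGH/- → run B
t=30: L0/L1/L2 = -/BCDFEGH/- → run B
t=31: L0/L1/L2 = -/BCDFEGH/- → run B
t=32: L0/L1/L2 = -/CDFEGH/- → run C
t=33: L0/L1/L2 = -/CDFEGH/- → run C
t=34: L0/L1/L2 = -/DFEGH/- → run D
t=35: L0/L1/L2 = -/DFEGH/- → run D
t=36: L0/L1/L2 = -/DFEGH/- → run D
t=37: L0/L1/L2 = -/FEGH/- → run F
t=38: L0/L1/L2 = -/FEGH/- → run F
t=39: L0/L1/L2 = -/FEGH/- → run F
t=40: L0/L1/L2 = -/EGH/- → run E
t=41: L0/L1/L2 = -/EGH/- → run E
t=42: L0/L1/L2 = -/EGH/- → run E
t=43: L0/L1/L2 = -/GH/- → run G
t=44: L0/L1/L2 = -/H/- → run H
t=45: L0/L1/L2 = -/H/- → run H
t=46: (idle)
t=47: (idle)
t=48: (idle)
t=49: (idle)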